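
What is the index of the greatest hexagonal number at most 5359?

52

Solve n(2n−1) ≤ 5359 for integer n.
n = 52 gives 5356 ≤ 5359, while n = 53 gives 5565 > 5359; so the answer is index 52.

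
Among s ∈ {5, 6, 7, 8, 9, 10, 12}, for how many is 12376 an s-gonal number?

s = 5: P(5, 91) = 12376. ✓
s = 6: P(6, 78) = 12090 and P(6, 79) = 12403; 12376 is not s-gonal.
s = 7: P(7, 70) = 12145 and P(7, 71) = 12496; 12376 is not s-gonal.
s = 8: P(8, 64) = 12160 and P(8, 65) = 12545; 12376 is not s-gonal.
s = 9: P(9, 59) = 12036 and P(9, 60) = 12450; 12376 is not s-gonal.
s = 10: P(10, 56) = 12376. ✓
s = 12: P(12, 50) = 12300 and P(12, 51) = 12801; 12376 is not s-gonal.
Hits: s ∈ {5, 10} → 2.

2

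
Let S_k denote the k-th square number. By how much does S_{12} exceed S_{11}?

23

n² − (n−1)² = 2n − 1, so 12² − 11² = 2·12 − 1 = 23.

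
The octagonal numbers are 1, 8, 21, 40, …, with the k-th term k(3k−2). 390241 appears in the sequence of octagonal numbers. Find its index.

361

Set n(3n−2) = 390241, giving 3n² − 2n − 390241 = 0.
So n = (2 + 2164) / 6 = 2166/6 = 361.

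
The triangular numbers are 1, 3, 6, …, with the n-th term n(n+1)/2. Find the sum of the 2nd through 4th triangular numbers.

Σ i(i+1)/2 = (Σi² + Σi) / 2 over i = 2..4.
Σi = 10 − 1 = 9 and Σi² = 30 − 1 = 29.
(1·29 + 1·9) / 2 = 38/2 = 19.

19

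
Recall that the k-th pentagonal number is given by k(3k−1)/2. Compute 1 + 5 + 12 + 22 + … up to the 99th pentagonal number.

Σ i(3i−1)/2 = (3Σi² − Σi) / 2 over i = 1..99.
Σi = 4950 and Σi² = 328350.
(3·328350 − 1·4950) / 2 = 980100/2 = 490050.

490050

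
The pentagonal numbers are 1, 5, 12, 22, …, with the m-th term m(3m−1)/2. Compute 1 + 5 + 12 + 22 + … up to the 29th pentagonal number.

12615

Σ i(3i−1)/2 = (3Σi² − Σi) / 2 over i = 1..29.
Σi = 435 and Σi² = 8555.
(3·8555 − 1·435) / 2 = 25230/2 = 12615.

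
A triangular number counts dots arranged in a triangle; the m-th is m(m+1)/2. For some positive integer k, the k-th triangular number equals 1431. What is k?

53

Set n(n+1)/2 = 1431, giving n² + n − 2862 = 0.
So n = (-1 + 107) / 2 = 106/2 = 53.
Check: 53·54/2 = 1431. ✓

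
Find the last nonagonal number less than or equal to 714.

651

Solve n(7n−5)/2 ≤ 714 for integer n.
n = 14 gives 651 ≤ 714, while n = 15 gives 750 > 714; so the answer is 651.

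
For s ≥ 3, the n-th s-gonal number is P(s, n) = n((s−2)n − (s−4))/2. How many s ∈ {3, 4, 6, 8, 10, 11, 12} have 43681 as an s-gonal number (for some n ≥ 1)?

2

s = 3: P(3, 295) = 43660 and P(3, 296) = 43956; 43681 is not s-gonal.
s = 4: P(4, 209) = 43681. ✓
s = 6: P(6, 148) = 43660 and P(6, 149) = 44253; 43681 is not s-gonal.
s = 8: P(8, 121) = 43681. ✓
s = 10: P(10, 104) = 42952 and P(10, 105) = 43785; 43681 is not s-gonal.
s = 11: P(11, 98) = 42875 and P(11, 99) = 43758; 43681 is not s-gonal.
s = 12: P(12, 93) = 42873 and P(12, 94) = 43804; 43681 is not s-gonal.
Hits: s ∈ {4, 8} → 2.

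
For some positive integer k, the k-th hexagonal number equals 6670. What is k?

Set n(2n−1) = 6670, giving 2n² − n − 6670 = 0.
The discriminant is 1 + 8·6670 = 53361, and √53361 = 231.
So n = (1 + 231) / 4 = 232/4 = 58.

58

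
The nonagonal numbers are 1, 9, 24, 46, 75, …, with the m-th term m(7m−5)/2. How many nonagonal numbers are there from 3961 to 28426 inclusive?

The n-th nonagonal number is n(7n−5)/2.
Smallest index with value ≥ 3961: n = 34 (giving 3961).
Largest index with value ≤ 28426: n = 90 (giving 28125).
Indices 34 through 90: 57 terms.

57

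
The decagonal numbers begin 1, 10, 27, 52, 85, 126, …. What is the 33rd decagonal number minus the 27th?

1422

33·(4·33 − 3) = 4257 and 27·(4·27 − 3) = 2835.
Difference: 4257 − 2835 = 1422.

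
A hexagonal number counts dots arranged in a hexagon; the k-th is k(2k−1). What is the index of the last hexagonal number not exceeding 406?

Solve n(2n−1) ≤ 406 for integer n.
n = 14 gives 378 ≤ 406, while n = 15 gives 435 > 406; so the answer is index 14.

14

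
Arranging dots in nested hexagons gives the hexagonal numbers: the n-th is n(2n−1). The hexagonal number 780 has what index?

Set n(2n−1) = 780, giving 2n² − n − 780 = 0.
So n = (1 + 79) / 4 = 80/4 = 20.
Check: 20·(2·20 − 1) = 780. ✓

20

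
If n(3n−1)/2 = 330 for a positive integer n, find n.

Set n(3n−1)/2 = 330, giving 3n² − n − 660 = 0.
The discriminant is 1 + 24·330 = 7921, and √7921 = 89.
So n = (1 + 89) / 6 = 90/6 = 15.
Check: 15·(3·15 − 1)/2 = 330. ✓

15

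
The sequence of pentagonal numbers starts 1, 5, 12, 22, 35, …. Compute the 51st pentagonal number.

51·(3·51 − 1)/2 = 51·152/2 = 51·76 = 3876.

3876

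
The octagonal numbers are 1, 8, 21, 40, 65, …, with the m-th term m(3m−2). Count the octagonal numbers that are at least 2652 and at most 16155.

43

The n-th octagonal number is n(3n−2).
Smallest index with value ≥ 2652: n = 31 (giving 2821).
Largest index with value ≤ 16155: n = 73 (giving 15841).
Indices 31 through 73: 43 terms.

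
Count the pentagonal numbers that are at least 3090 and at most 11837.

44

The n-th pentagonal number is n(3n−1)/2.
Smallest index with value ≥ 3090: n = 46 (giving 3151).
Largest index with value ≤ 11837: n = 89 (giving 11837).
Indices 46 through 89: 44 terms.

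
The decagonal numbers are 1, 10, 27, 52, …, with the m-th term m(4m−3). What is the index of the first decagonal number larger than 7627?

Solve n(4n−3) > 7627 for integer n.
The largest n with value ≤ 7627 is 44 (since 7612 ≤ 7627 < 7965), so the first above is n = 45, value 7965.

45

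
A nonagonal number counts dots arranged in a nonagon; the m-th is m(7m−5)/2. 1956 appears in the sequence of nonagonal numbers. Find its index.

24

Set n(7n−5)/2 = 1956, giving 7n² − 5n − 3912 = 0.
The discriminant is 25 + 56·1956 = 109561, and √109561 = 331.
So n = (5 + 331) / 14 = 336/14 = 24.
Check: 24·(7·24 − 5)/2 = 1956. ✓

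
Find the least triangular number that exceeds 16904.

17020

Solve n(n+1)/2 > 16904 for integer n.
The largest n with value ≤ 16904 is 183 (since 16836 ≤ 16904 < 17020), so the first above is n = 184, value 17020.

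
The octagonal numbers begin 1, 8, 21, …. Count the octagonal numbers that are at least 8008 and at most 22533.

The n-th octagonal number is n(3n−2).
Smallest index with value ≥ 8008: n = 52 (giving 8008).
Largest index with value ≤ 22533: n = 87 (giving 22533).
Indices 52 through 87: 36 terms.

36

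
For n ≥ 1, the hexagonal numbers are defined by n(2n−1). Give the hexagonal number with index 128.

32640

The 128th hexagonal number is n(2n−1) with n = 128.
128·(2·128 − 1) = 128·255 = 32640.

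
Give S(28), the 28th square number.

784

The 28th square number is n² with n = 28.
28² = 784.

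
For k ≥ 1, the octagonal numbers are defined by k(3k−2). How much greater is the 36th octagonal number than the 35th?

211

Consecutive octagonal numbers differ by 6n − 5: here 6·36 − 5 = 211.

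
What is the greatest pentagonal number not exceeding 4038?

4030

Solve n(3n−1)/2 ≤ 4038 for integer n.
n = 52 gives 4030 ≤ 4038, while n = 53 gives 4187 > 4038; so the answer is 4030.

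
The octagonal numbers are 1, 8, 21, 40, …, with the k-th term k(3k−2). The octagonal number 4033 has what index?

37

Set n(3n−2) = 4033, giving 3n² − 2n − 4033 = 0.
The discriminant is 4 + 12·4033 = 48400, and √48400 = 220.
So n = (2 + 220) / 6 = 222/6 = 37.
Check: 37·(3·37 − 2) = 4033. ✓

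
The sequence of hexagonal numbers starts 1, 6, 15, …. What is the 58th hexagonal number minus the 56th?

454

58·(2·58 − 1) = 6670 and 56·(2·56 − 1) = 6216.
Difference: 6670 − 6216 = 454.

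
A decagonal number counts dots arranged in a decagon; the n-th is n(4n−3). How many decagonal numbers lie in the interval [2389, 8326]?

The n-th decagonal number is n(4n−3).
Smallest index with value ≥ 2389: n = 25 (giving 2425).
Largest index with value ≤ 8326: n = 46 (giving 8326).
Indices 25 through 46: 22 terms.

22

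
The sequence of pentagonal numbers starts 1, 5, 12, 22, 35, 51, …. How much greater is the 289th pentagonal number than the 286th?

2586

289·(3·289 − 1)/2 = 125137 and 286·(3·286 − 1)/2 = 122551.
Difference: 125137 − 122551 = 2586.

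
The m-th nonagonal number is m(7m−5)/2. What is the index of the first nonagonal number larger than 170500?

222

Solve n(7n−5)/2 > 170500 for integer n.
The largest n with value ≤ 170500 is 221 (since 170391 ≤ 170500 < 171939), so the first above is n = 222, value 171939.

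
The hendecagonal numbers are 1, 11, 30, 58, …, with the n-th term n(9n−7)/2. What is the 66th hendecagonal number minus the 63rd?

66·(9·66 − 7)/2 = 19371 and 63·(9·63 − 7)/2 = 17640.
Difference: 19371 − 17640 = 1731.

1731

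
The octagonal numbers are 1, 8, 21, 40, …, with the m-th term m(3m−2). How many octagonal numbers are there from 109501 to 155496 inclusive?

37

The n-th octagonal number is n(3n−2).
Smallest index with value ≥ 109501: n = 192 (giving 110208).
Largest index with value ≤ 155496: n = 228 (giving 155496).
Indices 192 through 228: 37 terms.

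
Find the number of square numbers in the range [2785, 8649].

41

The n-th square number is n².
Smallest index with value ≥ 2785: n = 53 (giving 2809).
Largest index with value ≤ 8649: n = 93 (giving 8649).
Indices 53 through 93: 41 terms.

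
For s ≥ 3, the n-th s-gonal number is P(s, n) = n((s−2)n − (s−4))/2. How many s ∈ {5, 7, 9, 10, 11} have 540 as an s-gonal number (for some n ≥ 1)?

2

s = 5: P(5, 19) = 532 and P(5, 20) = 590; 540 is not s-gonal.
s = 7: P(7, 15) = 540. ✓
s = 9: P(9, 12) = 474 and P(9, 13) = 559; 540 is not s-gonal.
s = 10: P(10, 12) = 540. ✓
s = 11: P(11, 11) = 506 and P(11, 12) = 606; 540 is not s-gonal.
Hits: s ∈ {7, 10} → 2.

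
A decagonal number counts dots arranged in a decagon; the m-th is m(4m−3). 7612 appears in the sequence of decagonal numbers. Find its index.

Set n(4n−3) = 7612, giving 4n² − 3n − 7612 = 0.
The discriminant is 9 + 16·7612 = 121801, and √121801 = 349.
So n = (3 + 349) / 8 = 352/8 = 44.
Check: 44·(4·44 − 3) = 7612. ✓

44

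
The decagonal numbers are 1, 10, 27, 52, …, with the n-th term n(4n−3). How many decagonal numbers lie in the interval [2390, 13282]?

The n-th decagonal number is n(4n−3).
Smallest index with value ≥ 2390: n = 25 (giving 2425).
Largest index with value ≤ 13282: n = 58 (giving 13282).
Indices 25 through 58: 34 terms.

34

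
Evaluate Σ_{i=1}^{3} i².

14

Σ_{i=1}^{3} i² = 3·4·7/6 = 14.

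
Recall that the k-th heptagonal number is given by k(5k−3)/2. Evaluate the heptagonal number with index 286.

286·(5·286 − 3)/2 = 286·1427/2 = 204061.

204061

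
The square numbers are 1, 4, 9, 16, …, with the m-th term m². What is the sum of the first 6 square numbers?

Σ_{i=1}^{6} i² = 6·7·13/6 = 91.

91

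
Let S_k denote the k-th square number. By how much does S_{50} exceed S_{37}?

1131

50² = 2500 and 37² = 1369.
Difference: 2500 − 1369 = 1131.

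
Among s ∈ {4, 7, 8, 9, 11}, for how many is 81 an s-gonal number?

s = 4: P(4, 9) = 81. ✓
s = 7: P(7, 6) = 81. ✓
s = 8: P(8, 5) = 65 and P(8, 6) = 96; 81 is not s-gonal.
s = 9: P(9, 5) = 75 and P(9, 6) = 111; 81 is not s-gonal.
s = 11: P(11, 4) = 58 and P(11, 5) = 95; 81 is not s-gonal.
Hits: s ∈ {4, 7} → 2.

2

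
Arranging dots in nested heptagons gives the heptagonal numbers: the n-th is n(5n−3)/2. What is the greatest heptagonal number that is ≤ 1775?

Solve n(5n−3)/2 ≤ 1775 for integer n.
n = 26 gives 1651 ≤ 1775, while n = 27 gives 1782 > 1775; so the answer is 1651.

1651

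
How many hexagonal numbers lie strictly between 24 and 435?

11

The n-th hexagonal number is n(2n−1).
Smallest index with value > 24: n = 4 (giving 28).
Largest index with value < 435: n = 14 (giving 378).
Indices 4 through 14: 11 terms.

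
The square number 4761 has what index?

69

We need n² = 4761, so n = √4761 = 69.
Check: 69² = 4761. ✓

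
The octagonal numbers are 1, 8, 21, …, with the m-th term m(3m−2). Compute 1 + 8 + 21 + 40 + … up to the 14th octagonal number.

Σ i(3i−2) = 3Σi² − 2Σi over i = 1..14.
Σi = 105 and Σi² = 1015.
3·1015 − 2·105 = 2835.

2835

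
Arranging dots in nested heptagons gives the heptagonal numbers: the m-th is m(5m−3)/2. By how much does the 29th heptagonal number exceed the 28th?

Consecutive heptagonal numbers differ by 5n − 4: here 5·29 − 4 = 141.

141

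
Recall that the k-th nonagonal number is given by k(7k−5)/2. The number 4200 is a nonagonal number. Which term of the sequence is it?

35

Set n(7n−5)/2 = 4200, giving 7n² − 5n − 8400 = 0.
The discriminant is 25 + 56·4200 = 235225, and √235225 = 485.
So n = (5 + 485) / 14 = 490/14 = 35.
Check: 35·(7·35 − 5)/2 = 4200. ✓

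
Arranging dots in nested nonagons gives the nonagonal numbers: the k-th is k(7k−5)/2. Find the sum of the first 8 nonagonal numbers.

624

Σ i(7i−5)/2 = (7Σi² − 5Σi) / 2 over i = 1..8.
Σi = 36 and Σi² = 204.
(7·204 − 5·36) / 2 = 1248/2 = 624.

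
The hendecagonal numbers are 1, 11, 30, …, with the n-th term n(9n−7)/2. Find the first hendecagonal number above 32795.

Solve n(9n−7)/2 > 32795 for integer n.
The largest n with value ≤ 32795 is 85 (since 32215 ≤ 32795 < 32981), so the first above is n = 86, value 32981.

32981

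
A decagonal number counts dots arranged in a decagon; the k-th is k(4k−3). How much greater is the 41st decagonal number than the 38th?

41·(4·41 − 3) = 6601 and 38·(4·38 − 3) = 5662.
Difference: 6601 − 5662 = 939.

939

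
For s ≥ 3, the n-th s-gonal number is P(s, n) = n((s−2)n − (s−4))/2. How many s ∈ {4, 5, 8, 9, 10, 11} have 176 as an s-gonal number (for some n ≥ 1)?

2

s = 4: P(4, 13) = 169 and P(4, 14) = 196; 176 is not s-gonal.
s = 5: P(5, 11) = 176. ✓
s = 8: P(8, 8) = 176. ✓
s = 9: P(9, 7) = 154 and P(9, 8) = 204; 176 is not s-gonal.
s = 10: P(10, 7) = 175 and P(10, 8) = 232; 176 is not s-gonal.
s = 11: P(11, 6) = 141 and P(11, 7) = 196; 176 is not s-gonal.
Hits: s ∈ {5, 8} → 2.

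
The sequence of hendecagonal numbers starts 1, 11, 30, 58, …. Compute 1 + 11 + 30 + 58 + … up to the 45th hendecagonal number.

Σ i(9i−7)/2 = (9Σi² − 7Σi) / 2 over i = 1..45.
Σi = 1035 and Σi² = 31395.
(9·31395 − 7·1035) / 2 = 275310/2 = 137655.

137655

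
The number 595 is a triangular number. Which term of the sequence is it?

Set n(n+1)/2 = 595, giving n² + n − 1190 = 0.
So n = (-1 + 69) / 2 = 68/2 = 34.

34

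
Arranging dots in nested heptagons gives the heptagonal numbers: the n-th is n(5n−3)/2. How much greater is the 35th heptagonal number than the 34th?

Consecutive heptagonal numbers differ by 5n − 4: here 5·35 − 4 = 171.

171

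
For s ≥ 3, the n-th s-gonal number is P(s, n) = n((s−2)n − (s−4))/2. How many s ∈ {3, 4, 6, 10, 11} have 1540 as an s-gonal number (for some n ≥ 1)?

3

s = 3: P(3, 55) = 1540. ✓
s = 4: P(4, 39) = 1521 and P(4, 40) = 1600; 1540 is not s-gonal.
s = 6: P(6, 28) = 1540. ✓
s = 10: P(10, 20) = 1540. ✓
s = 11: P(11, 18) = 1395 and P(11, 19) = 1558; 1540 is not s-gonal.
Hits: s ∈ {3, 6, 10} → 3.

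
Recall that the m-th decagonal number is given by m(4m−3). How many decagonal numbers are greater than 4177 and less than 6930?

9

The n-th decagonal number is n(4n−3).
Smallest index with value > 4177: n = 33 (giving 4257).
Largest index with value < 6930: n = 41 (giving 6601).
Indices 33 through 41: 9 terms.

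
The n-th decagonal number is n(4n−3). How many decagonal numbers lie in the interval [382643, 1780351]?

358

The n-th decagonal number is n(4n−3).
Smallest index with value ≥ 382643: n = 310 (giving 383470).
Largest index with value ≤ 1780351: n = 667 (giving 1777555).
Indices 310 through 667: 358 terms.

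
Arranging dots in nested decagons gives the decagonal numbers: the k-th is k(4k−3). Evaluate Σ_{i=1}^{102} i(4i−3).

Σ i(4i−3) = 4Σi² − 3Σi over i = 1..102.
Σi = 5253 and Σi² = 358955.
4·358955 − 3·5253 = 1420061.

1420061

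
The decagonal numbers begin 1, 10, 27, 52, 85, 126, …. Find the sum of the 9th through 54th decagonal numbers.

210657

Σ i(4i−3) = 4Σi² − 3Σi over i = 9..54.
Σi = 1485 − 36 = 1449 and Σi² = 53955 − 204 = 53751.
4·53751 − 3·1449 = 210657.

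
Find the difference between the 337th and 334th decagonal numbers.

8043

337·(4·337 − 3) = 453265 and 334·(4·334 − 3) = 445222.
Difference: 453265 − 445222 = 8043.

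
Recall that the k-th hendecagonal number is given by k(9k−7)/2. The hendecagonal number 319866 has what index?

267

Set n(9n−7)/2 = 319866, giving 9n² − 7n − 639732 = 0.
The discriminant is 49 + 72·319866 = 23030401, and √23030401 = 4799.
So n = (7 + 4799) / 18 = 4806/18 = 267.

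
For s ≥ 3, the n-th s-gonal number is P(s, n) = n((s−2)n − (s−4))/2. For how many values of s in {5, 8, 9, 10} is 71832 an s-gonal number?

s = 5: P(5, 219) = 71832. ✓
s = 8: P(8, 155) = 71765 and P(8, 156) = 72696; 71832 is not s-gonal.
s = 9: P(9, 143) = 71214 and P(9, 144) = 72216; 71832 is not s-gonal.
s = 10: P(10, 134) = 71422 and P(10, 135) = 72495; 71832 is not s-gonal.
Hits: s ∈ {5} → 1.

1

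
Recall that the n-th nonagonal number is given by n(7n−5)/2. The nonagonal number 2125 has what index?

Set n(7n−5)/2 = 2125, giving 7n² − 5n − 4250 = 0.
So n = (5 + 345) / 14 = 350/14 = 25.

25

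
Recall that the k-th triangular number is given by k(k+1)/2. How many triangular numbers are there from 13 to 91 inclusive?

9

The n-th triangular number is n(n+1)/2.
Smallest index with value ≥ 13: n = 5 (giving 15).
Largest index with value ≤ 91: n = 13 (giving 91).
Indices 5 through 13: 9 terms.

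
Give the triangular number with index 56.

1596

56·57/2 = 3192/2 = 1596.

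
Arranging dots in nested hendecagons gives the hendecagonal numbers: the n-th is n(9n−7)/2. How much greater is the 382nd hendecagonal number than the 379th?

10263

382·(9·382 − 7)/2 = 655321 and 379·(9·379 − 7)/2 = 645058.
Difference: 655321 − 645058 = 10263.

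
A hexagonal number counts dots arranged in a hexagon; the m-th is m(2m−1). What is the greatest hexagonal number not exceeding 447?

Solve n(2n−1) ≤ 447 for integer n.
n = 15 gives 435 ≤ 447, while n = 16 gives 496 > 447; so the answer is 435.

435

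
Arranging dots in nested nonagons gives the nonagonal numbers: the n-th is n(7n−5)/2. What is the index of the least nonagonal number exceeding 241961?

264

Solve n(7n−5)/2 > 241961 for integer n.
The largest n with value ≤ 241961 is 263 (since 241434 ≤ 241961 < 243276), so the first above is n = 264, value 243276.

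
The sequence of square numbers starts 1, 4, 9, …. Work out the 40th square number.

The 40th square number is n² with n = 40.
40² = 1600.

1600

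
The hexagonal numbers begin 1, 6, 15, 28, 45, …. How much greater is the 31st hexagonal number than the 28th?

351

31·(2·31 − 1) = 1891 and 28·(2·28 − 1) = 1540.
Difference: 1891 − 1540 = 351.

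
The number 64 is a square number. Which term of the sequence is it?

8

We need n² = 64, so n = √64 = 8.
Check: 8² = 64. ✓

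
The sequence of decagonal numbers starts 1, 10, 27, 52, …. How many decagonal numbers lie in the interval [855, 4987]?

21

The n-th decagonal number is n(4n−3).
Smallest index with value ≥ 855: n = 15 (giving 855).
Largest index with value ≤ 4987: n = 35 (giving 4795).
Indices 15 through 35: 21 terms.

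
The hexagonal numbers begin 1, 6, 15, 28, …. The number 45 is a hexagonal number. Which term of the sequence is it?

5

Set n(2n−1) = 45, giving 2n² − n − 45 = 0.
The discriminant is 1 + 8·45 = 361, and √361 = 19.
So n = (1 + 19) / 4 = 20/4 = 5.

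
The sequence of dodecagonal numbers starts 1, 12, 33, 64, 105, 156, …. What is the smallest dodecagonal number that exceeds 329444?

Solve n(5n−4) > 329444 for integer n.
The largest n with value ≤ 329444 is 257 (since 329217 ≤ 329444 < 331788), so the first above is n = 258, value 331788.

331788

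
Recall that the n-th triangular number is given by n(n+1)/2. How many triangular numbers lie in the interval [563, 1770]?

The n-th triangular number is n(n+1)/2.
Smallest index with value ≥ 563: n = 34 (giving 595).
Largest index with value ≤ 1770: n = 59 (giving 1770).
Indices 34 through 59: 26 terms.

26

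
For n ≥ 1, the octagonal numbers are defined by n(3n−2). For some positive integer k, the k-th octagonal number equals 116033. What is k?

197

Set n(3n−2) = 116033, giving 3n² − 2n − 116033 = 0.
The discriminant is 4 + 12·116033 = 1392400, and √1392400 = 1180.
So n = (2 + 1180) / 6 = 1182/6 = 197.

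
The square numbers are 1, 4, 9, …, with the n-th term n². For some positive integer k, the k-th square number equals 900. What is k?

We need n² = 900, so n = √900 = 30.

30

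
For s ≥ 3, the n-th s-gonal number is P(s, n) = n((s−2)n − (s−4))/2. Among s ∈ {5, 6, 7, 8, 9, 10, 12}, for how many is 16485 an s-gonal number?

1

s = 5: P(5, 105) = 16485. ✓
s = 6: P(6, 91) = 16471 and P(6, 92) = 16836; 16485 is not s-gonal.
s = 7: P(7, 81) = 16281 and P(7, 82) = 16687; 16485 is not s-gonal.
s = 8: P(8, 74) = 16280 and P(8, 75) = 16725; 16485 is not s-gonal.
s = 9: P(9, 68) = 16014 and P(9, 69) = 16491; 16485 is not s-gonal.
s = 10: P(10, 64) = 16192 and P(10, 65) = 16705; 16485 is not s-gonal.
s = 12: P(12, 57) = 16017 and P(12, 58) = 16588; 16485 is not s-gonal.
Hits: s ∈ {5} → 1.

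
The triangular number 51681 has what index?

Set n(n+1)/2 = 51681, giving n² + n − 103362 = 0.
So n = (-1 + 643) / 2 = 642/2 = 321.

321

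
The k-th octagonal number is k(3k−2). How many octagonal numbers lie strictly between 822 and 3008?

The n-th octagonal number is n(3n−2).
Smallest index with value > 822: n = 17 (giving 833).
Largest index with value < 3008: n = 31 (giving 2821).
Indices 17 through 31: 15 terms.

15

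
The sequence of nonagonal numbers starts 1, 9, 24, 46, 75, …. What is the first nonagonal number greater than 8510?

8625

Solve n(7n−5)/2 > 8510 for integer n.
The largest n with value ≤ 8510 is 49 (since 8281 ≤ 8510 < 8625), so the first above is n = 50, value 8625.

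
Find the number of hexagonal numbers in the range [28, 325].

10

The n-th hexagonal number is n(2n−1).
Smallest index with value ≥ 28: n = 4 (giving 28).
Largest index with value ≤ 325: n = 13 (giving 325).
Indices 4 through 13: 10 terms.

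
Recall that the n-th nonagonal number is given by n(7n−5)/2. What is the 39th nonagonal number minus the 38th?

Consecutive nonagonal numbers differ by 7n − 6: here 7·39 − 6 = 267.

267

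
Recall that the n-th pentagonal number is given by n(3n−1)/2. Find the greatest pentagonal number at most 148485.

147737

Solve n(3n−1)/2 ≤ 148485 for integer n.
n = 314 gives 147737 ≤ 148485, while n = 315 gives 148680 > 148485; so the answer is 147737.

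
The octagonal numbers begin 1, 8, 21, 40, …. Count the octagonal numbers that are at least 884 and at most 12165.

The n-th octagonal number is n(3n−2).
Smallest index with value ≥ 884: n = 18 (giving 936).
Largest index with value ≤ 12165: n = 64 (giving 12160).
Indices 18 through 64: 47 terms.

47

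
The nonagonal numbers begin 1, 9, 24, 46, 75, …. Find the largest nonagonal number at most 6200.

Solve n(7n−5)/2 ≤ 6200 for integer n.
n = 42 gives 6069 ≤ 6200, while n = 43 gives 6364 > 6200; so the answer is 6069.

6069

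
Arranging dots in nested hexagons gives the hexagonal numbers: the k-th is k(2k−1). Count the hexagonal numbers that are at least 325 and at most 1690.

The n-th hexagonal number is n(2n−1).
Smallest index with value ≥ 325: n = 13 (giving 325).
Largest index with value ≤ 1690: n = 29 (giving 1653).
Indices 13 through 29: 17 terms.

17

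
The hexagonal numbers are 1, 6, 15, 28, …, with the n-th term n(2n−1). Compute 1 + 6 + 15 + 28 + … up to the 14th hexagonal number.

1925

Σ i(2i−1) = 2Σi² − Σi over i = 1..14.
Σi = 105 and Σi² = 1015.
2·1015 − 1·105 = 1925.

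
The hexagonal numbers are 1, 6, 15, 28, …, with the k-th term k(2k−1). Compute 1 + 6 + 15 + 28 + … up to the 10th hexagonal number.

Σ i(2i−1) = 2Σi² − Σi over i = 1..10.
Σi = 55 and Σi² = 385.
2·385 − 1·55 = 715.

715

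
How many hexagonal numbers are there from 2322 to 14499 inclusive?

51

The n-th hexagonal number is n(2n−1).
Smallest index with value ≥ 2322: n = 35 (giving 2415).
Largest index with value ≤ 14499: n = 85 (giving 14365).
Indices 35 through 85: 51 terms.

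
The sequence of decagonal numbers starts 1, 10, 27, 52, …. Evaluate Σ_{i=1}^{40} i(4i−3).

86100

Σ i(4i−3) = 4Σi² − 3Σi over i = 1..40.
Σi = 820 and Σi² = 22140.
4·22140 − 3·820 = 86100.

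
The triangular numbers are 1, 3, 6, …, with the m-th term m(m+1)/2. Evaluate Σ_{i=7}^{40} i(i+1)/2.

11424

Σ i(i+1)/2 = (Σi² + Σi) / 2 over i = 7..40.
Σi = 820 − 21 = 799 and Σi² = 22140 − 91 = 22049.
(1·22049 + 1·799) / 2 = 22848/2 = 11424.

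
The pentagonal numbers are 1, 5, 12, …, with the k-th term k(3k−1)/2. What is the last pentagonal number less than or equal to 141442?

Solve n(3n−1)/2 ≤ 141442 for integer n.
n = 307 gives 141220 ≤ 141442, while n = 308 gives 142142 > 141442; so the answer is 141220.

141220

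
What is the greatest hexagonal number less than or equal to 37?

28

Solve n(2n−1) ≤ 37 for integer n.
n = 4 gives 28 ≤ 37, while n = 5 gives 45 > 37; so the answer is 28.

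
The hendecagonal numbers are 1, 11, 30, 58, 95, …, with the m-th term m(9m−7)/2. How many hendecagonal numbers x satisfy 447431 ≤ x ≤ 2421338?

418

The n-th hendecagonal number is n(9n−7)/2.
Smallest index with value ≥ 447431: n = 316 (giving 448246).
Largest index with value ≤ 2421338: n = 733 (giving 2415235).
Indices 316 through 733: 418 terms.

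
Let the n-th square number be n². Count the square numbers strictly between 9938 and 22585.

The n-th square number is n².
Smallest index with value > 9938: n = 100 (giving 10000).
Largest index with value < 22585: n = 150 (giving 22500).
Indices 100 through 150: 51 terms.

51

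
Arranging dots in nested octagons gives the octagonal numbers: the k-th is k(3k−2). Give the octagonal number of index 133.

52801

The 133rd octagonal number is n(3n−2) with n = 133.
133·(3·133 − 2) = 133·397 = 52801.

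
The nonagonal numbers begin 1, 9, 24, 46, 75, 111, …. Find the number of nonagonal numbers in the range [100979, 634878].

256

The n-th nonagonal number is n(7n−5)/2.
Smallest index with value ≥ 100979: n = 171 (giving 101916).
Largest index with value ≤ 634878: n = 426 (giving 634101).
Indices 171 through 426: 256 terms.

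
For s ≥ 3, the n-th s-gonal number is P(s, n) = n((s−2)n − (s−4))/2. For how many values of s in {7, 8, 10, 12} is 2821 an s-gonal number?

s = 7: P(7, 33) = 2673 and P(7, 34) = 2839; 2821 is not s-gonal.
s = 8: P(8, 31) = 2821. ✓
s = 10: P(10, 26) = 2626 and P(10, 27) = 2835; 2821 is not s-gonal.
s = 12: P(12, 24) = 2784 and P(12, 25) = 3025; 2821 is not s-gonal.
Hits: s ∈ {8} → 1.

1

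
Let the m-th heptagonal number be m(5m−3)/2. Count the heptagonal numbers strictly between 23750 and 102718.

The n-th heptagonal number is n(5n−3)/2.
Smallest index with value > 23750: n = 98 (giving 23863).
Largest index with value < 102718: n = 202 (giving 101707).
Indices 98 through 202: 105 terms.

105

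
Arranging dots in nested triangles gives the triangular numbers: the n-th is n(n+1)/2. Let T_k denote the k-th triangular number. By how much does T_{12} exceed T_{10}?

12·13/2 = 78 and 10·11/2 = 55.
Difference: 78 − 55 = 23.

23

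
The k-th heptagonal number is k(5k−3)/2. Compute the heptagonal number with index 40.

3940

The 40th heptagonal number is n(5n−3)/2 with n = 40.
40·(5·40 − 3)/2 = 40·197/2 = 3940.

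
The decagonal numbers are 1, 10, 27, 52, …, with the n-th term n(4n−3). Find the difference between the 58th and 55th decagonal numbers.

58·(4·58 − 3) = 13282 and 55·(4·55 − 3) = 11935.
Difference: 13282 − 11935 = 1347.

1347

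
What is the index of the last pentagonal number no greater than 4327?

53

Solve n(3n−1)/2 ≤ 4327 for integer n.
n = 53 gives 4187 ≤ 4327, while n = 54 gives 4347 > 4327; so the answer is index 53.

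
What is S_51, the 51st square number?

51² = 2601.

2601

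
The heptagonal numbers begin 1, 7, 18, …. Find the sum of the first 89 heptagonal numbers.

Σ i(5i−3)/2 = (5Σi² − 3Σi) / 2 over i = 1..89.
Σi = 4005 and Σi² = 238965.
(5·238965 − 3·4005) / 2 = 1182810/2 = 591405.

591405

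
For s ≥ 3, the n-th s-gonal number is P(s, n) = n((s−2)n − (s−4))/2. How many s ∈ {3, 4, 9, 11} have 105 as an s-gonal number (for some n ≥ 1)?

1

s = 3: P(3, 14) = 105. ✓
s = 4: P(4, 10) = 100 and P(4, 11) = 121; 105 is not s-gonal.
s = 9: P(9, 5) = 75 and P(9, 6) = 111; 105 is not s-gonal.
s = 11: P(11, 5) = 95 and P(11, 6) = 141; 105 is not s-gonal.
Hits: s ∈ {3} → 1.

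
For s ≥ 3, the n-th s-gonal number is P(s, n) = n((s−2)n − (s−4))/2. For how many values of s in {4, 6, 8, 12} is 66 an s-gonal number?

1

s = 4: P(4, 8) = 64 and P(4, 9) = 81; 66 is not s-gonal.
s = 6: P(6, 6) = 66. ✓
s = 8: P(8, 5) = 65 and P(8, 6) = 96; 66 is not s-gonal.
s = 12: P(12, 4) = 64 and P(12, 5) = 105; 66 is not s-gonal.
Hits: s ∈ {6} → 1.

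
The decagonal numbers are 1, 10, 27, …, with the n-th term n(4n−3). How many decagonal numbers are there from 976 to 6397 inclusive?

The n-th decagonal number is n(4n−3).
Smallest index with value ≥ 976: n = 16 (giving 976).
Largest index with value ≤ 6397: n = 40 (giving 6280).
Indices 16 through 40: 25 terms.

25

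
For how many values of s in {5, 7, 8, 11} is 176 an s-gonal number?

2

s = 5: P(5, 11) = 176. ✓
s = 7: P(7, 8) = 148 and P(7, 9) = 189; 176 is not s-gonal.
s = 8: P(8, 8) = 176. ✓
s = 11: P(11, 6) = 141 and P(11, 7) = 196; 176 is not s-gonal.
Hits: s ∈ {5, 8} → 2.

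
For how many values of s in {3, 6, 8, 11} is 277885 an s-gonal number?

s = 3: P(3, 745) = 277885. ✓
s = 6: P(6, 373) = 277885. ✓
s = 8: P(8, 304) = 276640 and P(8, 305) = 278465; 277885 is not s-gonal.
s = 11: P(11, 248) = 275900 and P(11, 249) = 278133; 277885 is not s-gonal.
Hits: s ∈ {3, 6} → 2.

2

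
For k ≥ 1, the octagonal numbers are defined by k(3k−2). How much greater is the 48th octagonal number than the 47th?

Consecutive octagonal numbers differ by 6n − 5: here 6·48 − 5 = 283.

283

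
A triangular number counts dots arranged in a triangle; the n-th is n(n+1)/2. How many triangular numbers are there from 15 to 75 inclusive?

7

The n-th triangular number is n(n+1)/2.
Smallest index with value ≥ 15: n = 5 (giving 15).
Largest index with value ≤ 75: n = 11 (giving 66).
Indices 5 through 11: 7 terms.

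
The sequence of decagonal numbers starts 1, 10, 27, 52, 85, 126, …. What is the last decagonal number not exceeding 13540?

13282

Solve n(4n−3) ≤ 13540 for integer n.
n = 58 gives 13282 ≤ 13540, while n = 59 gives 13747 > 13540; so the answer is 13282.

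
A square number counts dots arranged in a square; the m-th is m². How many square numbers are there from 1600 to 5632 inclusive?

The n-th square number is n².
Smallest index with value ≥ 1600: n = 40 (giving 1600).
Largest index with value ≤ 5632: n = 75 (giving 5625).
Indices 40 through 75: 36 terms.

36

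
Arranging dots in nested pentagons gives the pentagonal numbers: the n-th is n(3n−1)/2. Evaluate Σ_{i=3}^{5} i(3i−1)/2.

Σ i(3i−1)/2 = (3Σi² − Σi) / 2 over i = 3..5.
Σi = 15 − 3 = 12 and Σi² = 55 − 5 = 50.
(3·50 − 1·12) / 2 = 138/2 = 69.

69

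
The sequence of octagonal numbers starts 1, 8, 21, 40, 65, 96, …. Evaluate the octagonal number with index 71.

14981

71·(3·71 − 2) = 71·211 = 14981.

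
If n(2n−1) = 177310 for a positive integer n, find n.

298

Set n(2n−1) = 177310, giving 2n² − n − 177310 = 0.
The discriminant is 1 + 8·177310 = 1418481, and √1418481 = 1191.
So n = (1 + 1191) / 4 = 1192/4 = 298.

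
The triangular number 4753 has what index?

97

Set n(n+1)/2 = 4753, giving n² + n − 9506 = 0.
So n = (-1 + 195) / 2 = 194/2 = 97.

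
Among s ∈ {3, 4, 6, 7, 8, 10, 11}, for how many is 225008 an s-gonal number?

1

s = 3: P(3, 670) = 224785 and P(3, 671) = 225456; 225008 is not s-gonal.
s = 4: P(4, 474) = 224676 and P(4, 475) = 225625; 225008 is not s-gonal.
s = 6: P(6, 335) = 224115 and P(6, 336) = 225456; 225008 is not s-gonal.
s = 7: P(7, 300) = 224550 and P(7, 301) = 226051; 225008 is not s-gonal.
s = 8: P(8, 274) = 224680 and P(8, 275) = 226325; 225008 is not s-gonal.
s = 10: P(10, 237) = 223965 and P(10, 238) = 225862; 225008 is not s-gonal.
s = 11: P(11, 224) = 225008. ✓
Hits: s ∈ {11} → 1.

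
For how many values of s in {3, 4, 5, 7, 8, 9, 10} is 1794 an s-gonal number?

s = 3: P(3, 59) = 1770 and P(3, 60) = 1830; 1794 is not s-gonal.
s = 4: P(4, 42) = 1764 and P(4, 43) = 1849; 1794 is not s-gonal.
s = 5: P(5, 34) = 1717 and P(5, 35) = 1820; 1794 is not s-gonal.
s = 7: P(7, 27) = 1782 and P(7, 28) = 1918; 1794 is not s-gonal.
s = 8: P(8, 24) = 1680 and P(8, 25) = 1825; 1794 is not s-gonal.
s = 9: P(9, 23) = 1794. ✓
s = 10: P(10, 21) = 1701 and P(10, 22) = 1870; 1794 is not s-gonal.
Hits: s ∈ {9} → 1.

1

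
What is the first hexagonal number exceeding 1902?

Solve n(2n−1) > 1902 for integer n.
The largest n with value ≤ 1902 is 31 (since 1891 ≤ 1902 < 2016), so the first above is n = 32, value 2016.

2016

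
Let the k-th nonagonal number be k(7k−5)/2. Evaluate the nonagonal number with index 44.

6666

44·(7·44 − 5)/2 = 44·303/2 = 6666.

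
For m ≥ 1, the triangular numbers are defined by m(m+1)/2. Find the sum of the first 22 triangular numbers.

2024

Σ i(i+1)/2 = (Σi² + Σi) / 2 over i = 1..22.
Σi = 253 and Σi² = 3795.
(1·3795 + 1·253) / 2 = 4048/2 = 2024.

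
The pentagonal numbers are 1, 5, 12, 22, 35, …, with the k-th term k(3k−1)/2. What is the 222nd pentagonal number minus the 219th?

1983

222·(3·222 − 1)/2 = 73815 and 219·(3·219 − 1)/2 = 71832.
Difference: 73815 − 71832 = 1983.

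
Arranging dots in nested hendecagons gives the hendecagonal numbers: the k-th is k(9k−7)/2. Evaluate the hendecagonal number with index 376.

The 376th hendecagonal number is n(9n−7)/2 with n = 376.
376·(9·376 − 7)/2 = 376·3377/2 = 634876.

634876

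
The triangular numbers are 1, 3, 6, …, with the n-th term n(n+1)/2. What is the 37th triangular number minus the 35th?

73

37·38/2 = 703 and 35·36/2 = 630.
Difference: 703 − 630 = 73.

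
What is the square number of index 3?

The 3rd square number is n² with n = 3.
3² = 9.

9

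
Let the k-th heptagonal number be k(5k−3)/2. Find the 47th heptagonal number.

5452

The 47th heptagonal number is n(5n−3)/2 with n = 47.
47·(5·47 − 3)/2 = 47·232/2 = 47·116 = 5452.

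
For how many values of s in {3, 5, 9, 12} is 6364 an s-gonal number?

1

s = 3: P(3, 112) = 6328 and P(3, 113) = 6441; 6364 is not s-gonal.
s = 5: P(5, 65) = 6305 and P(5, 66) = 6501; 6364 is not s-gonal.
s = 9: P(9, 43) = 6364. ✓
s = 12: P(12, 36) = 6336 and P(12, 37) = 6697; 6364 is not s-gonal.
Hits: s ∈ {9} → 1.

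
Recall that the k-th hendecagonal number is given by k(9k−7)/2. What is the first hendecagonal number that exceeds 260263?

260521

Solve n(9n−7)/2 > 260263 for integer n.
The largest n with value ≤ 260263 is 240 (since 258360 ≤ 260263 < 260521), so the first above is n = 241, value 260521.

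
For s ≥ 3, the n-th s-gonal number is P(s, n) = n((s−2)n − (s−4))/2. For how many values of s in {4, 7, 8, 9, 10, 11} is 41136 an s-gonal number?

1

s = 4: P(4, 202) = 40804 and P(4, 203) = 41209; 41136 is not s-gonal.
s = 7: P(7, 128) = 40768 and P(7, 129) = 41409; 41136 is not s-gonal.
s = 8: P(8, 117) = 40833 and P(8, 118) = 41536; 41136 is not s-gonal.
s = 9: P(9, 108) = 40554 and P(9, 109) = 41311; 41136 is not s-gonal.
s = 10: P(10, 101) = 40501 and P(10, 102) = 41310; 41136 is not s-gonal.
s = 11: P(11, 96) = 41136. ✓
Hits: s ∈ {11} → 1.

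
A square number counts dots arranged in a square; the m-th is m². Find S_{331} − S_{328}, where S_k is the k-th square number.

331² = 109561 and 328² = 107584.
Difference: 109561 − 107584 = 1977.

1977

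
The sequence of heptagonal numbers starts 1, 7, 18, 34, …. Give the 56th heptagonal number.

7756

The 56th heptagonal number is n(5n−3)/2 with n = 56.
56·(5·56 − 3)/2 = 56·277/2 = 7756.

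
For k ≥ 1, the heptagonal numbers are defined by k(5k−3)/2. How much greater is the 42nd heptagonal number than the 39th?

603

42·(5·42 − 3)/2 = 4347 and 39·(5·39 − 3)/2 = 3744.
Difference: 4347 − 3744 = 603.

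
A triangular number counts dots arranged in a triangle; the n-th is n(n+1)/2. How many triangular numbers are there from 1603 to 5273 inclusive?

46

The n-th triangular number is n(n+1)/2.
Smallest index with value ≥ 1603: n = 57 (giving 1653).
Largest index with value ≤ 5273: n = 102 (giving 5253).
Indices 57 through 102: 46 terms.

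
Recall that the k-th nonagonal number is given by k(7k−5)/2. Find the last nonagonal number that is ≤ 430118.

427875

Solve n(7n−5)/2 ≤ 430118 for integer n.
n = 350 gives 427875 ≤ 430118, while n = 351 gives 430326 > 430118; so the answer is 427875.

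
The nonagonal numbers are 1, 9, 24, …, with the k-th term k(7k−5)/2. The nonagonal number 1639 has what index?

Set n(7n−5)/2 = 1639, giving 7n² − 5n − 3278 = 0.
The discriminant is 25 + 56·1639 = 91809, and √91809 = 303.
So n = (5 + 303) / 14 = 308/14 = 22.

22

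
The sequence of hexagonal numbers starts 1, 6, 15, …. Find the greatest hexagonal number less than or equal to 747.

703

Solve n(2n−1) ≤ 747 for integer n.
n = 19 gives 703 ≤ 747, while n = 20 gives 780 > 747; so the answer is 703.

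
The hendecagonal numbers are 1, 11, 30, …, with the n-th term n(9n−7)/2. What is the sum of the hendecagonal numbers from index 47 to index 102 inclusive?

Σ i(9i−7)/2 = (9Σi² − 7Σi) / 2 over i = 47..102.
Σi = 5253 − 1081 = 4172 and Σi² = 358955 − 33511 = 325444.
(9·325444 − 7·4172) / 2 = 2899792/2 = 1449896.

1449896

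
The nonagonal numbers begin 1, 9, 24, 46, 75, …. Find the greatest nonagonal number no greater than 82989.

82621

Solve n(7n−5)/2 ≤ 82989 for integer n.
n = 154 gives 82621 ≤ 82989, while n = 155 gives 83700 > 82989; so the answer is 82621.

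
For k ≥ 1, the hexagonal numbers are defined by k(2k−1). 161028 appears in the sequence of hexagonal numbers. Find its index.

284

Set n(2n−1) = 161028, giving 2n² − n − 161028 = 0.
The discriminant is 1 + 8·161028 = 1288225, and √1288225 = 1135.
So n = (1 + 1135) / 4 = 1136/4 = 284.
Check: 284·(2·284 − 1) = 161028. ✓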